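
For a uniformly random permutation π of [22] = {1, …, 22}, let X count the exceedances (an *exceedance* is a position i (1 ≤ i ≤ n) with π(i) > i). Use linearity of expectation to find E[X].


Write X = Σ_{i=1}^{22} X_i, where X_i = 1_{π(i) > i}.
For each fixed i, π(i) is uniform over {1, …, 22} (marginal of a uniform permutation), so P[π(i) > i] = (n − i)/n. Summing: Σ_{i=1}^{22} (n − i)/n = (0 + 1 + … + 21)/22 = 22(22 − 1)/(2·22) = (22 − 1)/2.
Hence E[X] = Σ_{i=1}^{22} (22 − i)/22 = 21/2 ≈ 10.500.

E[X] = 21/2 = 10.500.


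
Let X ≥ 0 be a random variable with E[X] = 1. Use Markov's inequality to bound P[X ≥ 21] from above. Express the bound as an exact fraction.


μ = E[X] = 1, a = 21.
Markov: P[X ≥ 21] ≤ μ/a = (1)/21 = 1/21.
Numerically: ≈ 0.047619.
(Since a = 21 > μ = 1.000000, the bound 1/21 is < 1 and informative.)

P[X ≥ 21] ≤ 1/21 ≈ 0.047619.


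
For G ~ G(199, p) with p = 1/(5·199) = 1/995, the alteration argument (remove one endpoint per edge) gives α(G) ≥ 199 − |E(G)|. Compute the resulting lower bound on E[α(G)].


E[|E(G)|] = C(199, 2)·p = 19701 · (1/995) = 99/5.
E[α(G)] ≥ n − E[|E(G)|] = 199 − 99/5 = 896/5.
Numerically: ≈ 179.200000.
(This is only a lower bound; the true E[α(G)] may be larger.)

E[α(G)] ≥ 896/5 ≈ 179.200000.


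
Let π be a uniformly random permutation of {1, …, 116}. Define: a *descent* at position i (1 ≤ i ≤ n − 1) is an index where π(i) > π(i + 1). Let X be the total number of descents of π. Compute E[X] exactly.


Write X = Σ X_I over i = 1, …, 115, with X_I the indicator of one descent.
There are 115 indicators.
For each fixed i, the pair (π(i), π(i+1)) is a uniformly random ordered pair of distinct values from {1, …, 116}; by symmetry P[π(i) > π(i+1)] = 1/2.
By linearity: E[X] = 115 · (1/2) = (116 − 1) · (1/2) = 115/2 ≈ 57.500.

E[X] = 115/2 = 57.500.


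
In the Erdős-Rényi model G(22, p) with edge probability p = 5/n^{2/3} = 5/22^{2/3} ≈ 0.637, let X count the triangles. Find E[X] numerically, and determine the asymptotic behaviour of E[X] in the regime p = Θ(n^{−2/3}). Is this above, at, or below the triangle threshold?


Number of potential triangles: C(22, 3) = 1540.
Each occurs with probability p³ ≈ (0.637)³ ≈ 2.58264e-01.
By linearity: E[X] = C(22, 3)·p³ ≈ 1540 · 2.58264e-01 ≈ 397.727.
Since α = 2/3 < 1, p = c/n^{2/3} ≫ 1/n is above the triangle threshold p ~ 1/n. Asymptotically E[X] ~ (c³/6)·n^{3(1−α)} = (5³/6)·n^{1} → ∞; triangles are abundant w.h.p.

E[X] ≈ 397.727; in regime p = Θ(1/n^{2/3}) E[X] diverges (above the triangle threshold p ~ 1/n).


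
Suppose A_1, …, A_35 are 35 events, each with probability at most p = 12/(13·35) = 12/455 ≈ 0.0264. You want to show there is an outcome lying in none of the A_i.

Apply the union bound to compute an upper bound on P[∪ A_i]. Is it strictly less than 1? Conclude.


Union bound: P[∪_{i=1}^{35} A_i] ≤ Σ_i P[A_i] ≤ 35·p = 35·(12/455) = 12/13.
Numerically: 12/13 ≈ 0.9231.
Is 12/13 < 1? YES.
Since P[∪ A_i] ≤ 12/13 < 1, the complement has P[∩ A_i^c] ≥ 1 − 12/13 = 1/13 > 0, so some outcome avoids every A_i.

35·p = 12/13 ≈ 0.9231; existence CERTIFIED by the union bound.


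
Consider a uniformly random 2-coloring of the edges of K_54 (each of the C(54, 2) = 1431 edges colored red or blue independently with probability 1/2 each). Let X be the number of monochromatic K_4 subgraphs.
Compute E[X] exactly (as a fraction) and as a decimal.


Let X = Σ_S X_S over the C(54, 4) = 316251 subsets S of size 4, where X_S = 1 if the K_4 on S is monochromatic.
For a fixed S, the K_4 on S has C(4, 2) = 6 edges. P[all 6 edges red] = (1/2)^6, and likewise for blue, so P[monochromatic] = 2·(1/2)^6 = 2^{1 − 6} = 1/32.
By linearity: E[X] = C(54, 4) · 2^{1 − 6} = 316251 · 1/32 = 316251/32.
Numerically: E[X] ≈ 9882.844.

E[X] = C(54,4)·2^(1−C(4,2)) = 316251/32 ≈ 9882.844.


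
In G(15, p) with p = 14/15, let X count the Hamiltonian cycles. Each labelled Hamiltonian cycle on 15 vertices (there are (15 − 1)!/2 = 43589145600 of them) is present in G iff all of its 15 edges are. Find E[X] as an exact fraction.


K_15 has (15 − 1)!/2 = 43589145600 labelled Hamiltonian cycles.
For each such Hamiltonian cycle H, let X_H = 1 if all 15 edges of H are present in G. Then P[X_H = 1] = p^{15} = (14/15)^{15} = 155568095557812224/437893890380859375.
By linearity of expectation: E[X] = Σ_H E[X_H] = 43589145600 · p^{15} = 43589145600 · 155568095557812224/437893890380859375 = 1116227221067356419653632/72081298828125.
Numerically: E[X] ≈ 1.55e+10.

E[X] = 43589145600 · (14/15)^{15} = 1116227221067356419653632/72081298828125 ≈ 1.55e+10.


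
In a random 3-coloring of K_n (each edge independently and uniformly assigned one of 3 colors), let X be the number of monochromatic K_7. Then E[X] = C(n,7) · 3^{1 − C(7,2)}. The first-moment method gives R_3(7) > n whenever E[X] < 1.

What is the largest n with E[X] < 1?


We need C(n, 7) · 3^{1 − 21} < 1, i.e. C(n, 7) < 3^{21 − 1} = 3486784401.
Check values of n near the boundary:
  n = 77: C(77, 7) = 2404808340; 2404808340 < 3486784401? YES
  n = 78: C(78, 7) = 2641902120; 2641902120 < 3486784401? YES
  n = 79: C(79, 7) = 2898753715; 2898753715 < 3486784401? YES
  n = 80: C(80, 7) = 3176716400; 3176716400 < 3486784401? YES
  n = 81: C(81, 7) = 3477216600; 3477216600 < 3486784401? YES
  n = 82: C(82, 7) = 3801756816; 3801756816 < 3486784401? NO
  n = 83: C(83, 7) = 4151918628; 4151918628 < 3486784401? NO
  n = 84: C(84, 7) = 4529365776; 4529365776 < 3486784401? NO
The largest n with C(n, 7) < 3486784401 is n = 81 (where E[X] = 42928600/43046721 ≈ 0.9973). Hence R_3(7) > 81, i.e. R_3(7) ≥ 82.

Largest n = 81; hence R_3(7) > 81.


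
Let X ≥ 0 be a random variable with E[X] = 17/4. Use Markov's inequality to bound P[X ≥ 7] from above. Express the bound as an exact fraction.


μ = E[X] = 17/4, a = 7.
Markov: P[X ≥ 7] ≤ μ/a = (17/4)/7 = 17/28.
Numerically: ≈ 0.60714.
(Since a = 7 > μ = 4.25000, the bound 17/28 is < 1 and informative.)

P[X ≥ 7] ≤ 17/28 ≈ 0.60714.


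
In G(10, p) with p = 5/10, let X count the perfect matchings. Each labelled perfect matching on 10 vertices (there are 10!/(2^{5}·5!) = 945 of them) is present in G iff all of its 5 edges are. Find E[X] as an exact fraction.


K_10 has 10!/(2^{5}·5!) = 945 labelled perfect matchings.
For each such perfect matching H, let X_H = 1 if all 5 edges of H are present in G. Then P[X_H = 1] = p^{5} = (1/2)^{5} = 1/32.
By linearity: E[X] = Σ_H E[X_H] = 945 · p^{5} = 945 · 1/32 = 945/32.
Numerically: E[X] ≈ 29.531.

E[X] = 945 · (1/2)^{5} = 945/32 ≈ 29.531.


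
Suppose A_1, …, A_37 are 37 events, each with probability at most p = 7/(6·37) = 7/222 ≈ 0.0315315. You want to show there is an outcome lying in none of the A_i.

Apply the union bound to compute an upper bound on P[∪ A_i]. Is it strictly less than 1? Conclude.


Union bound: P[∪_{i=1}^{37} A_i] ≤ Σ_i P[A_i] ≤ 37·p = 37·(7/222) = 7/6.
Numerically: 7/6 ≈ 1.1666667.
Is 7/6 < 1? NO.
Since the bound 7/6 is ≥ 1, the union bound is uninformative here; it does NOT by itself certify existence.

37·p = 7/6 ≈ 1.1666667; existence NOT certified by the union bound.


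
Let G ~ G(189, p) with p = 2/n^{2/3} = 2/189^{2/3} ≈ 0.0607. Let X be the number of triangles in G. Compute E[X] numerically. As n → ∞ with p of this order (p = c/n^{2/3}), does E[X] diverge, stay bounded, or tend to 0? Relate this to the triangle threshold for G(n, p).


Number of potential triangles: C(189, 3) = 1107414.
Each occurs with probability p³ ≈ (0.0607)³ ≈ 2.23958e-04.
By linearity: E[X] = C(189, 3)·p³ ≈ 1107414 · 2.23958e-04 ≈ 248.014.
Since α = 2/3 < 1, p = c/n^{2/3} ≫ 1/n is above the triangle threshold p ~ 1/n. Asymptotically E[X] ~ (c³/6)·n^{3(1−α)} = (2³/6)·n^{1} → ∞; triangles are abundant w.h.p.

E[X] ≈ 248.014; in regime p = Θ(1/n^{2/3}) E[X] diverges (above the triangle threshold p ~ 1/n).


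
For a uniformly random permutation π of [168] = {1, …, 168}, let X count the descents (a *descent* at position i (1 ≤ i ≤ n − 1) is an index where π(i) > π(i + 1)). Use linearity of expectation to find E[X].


Write X = Σ X_I over i = 1, …, 167, with X_I the indicator of one descent.
There are 167 indicators.
For each fixed i, the pair (π(i), π(i+1)) is a uniformly random ordered pair of distinct values from {1, …, 168}; by symmetry P[π(i) > π(i+1)] = 1/2.
By linearity: E[X] = 167 · (1/2) = (168 − 1) · (1/2) = 167/2 ≈ 83.50000.

E[X] = 167/2 = 83.50000.


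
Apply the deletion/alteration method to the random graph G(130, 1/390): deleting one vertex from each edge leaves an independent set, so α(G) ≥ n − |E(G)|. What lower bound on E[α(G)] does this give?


E[|E(G)|] = C(130, 2)·p = 8385 · (1/390) = 43/2.
E[α(G)] ≥ n − E[|E(G)|] = 130 − 43/2 = 217/2.
Numerically: ≈ 108.5000.
(This is only a lower bound; the true E[α(G)] may be larger.)

E[α(G)] ≥ 217/2 ≈ 108.5000.


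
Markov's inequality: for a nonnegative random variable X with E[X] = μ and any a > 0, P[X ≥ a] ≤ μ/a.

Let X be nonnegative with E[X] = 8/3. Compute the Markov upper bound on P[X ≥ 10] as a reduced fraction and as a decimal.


μ = E[X] = 8/3, a = 10.
Markov: P[X ≥ 10] ≤ μ/a = (8/3)/10 = 4/15.
Numerically: ≈ 0.267.
(Since a = 10 > μ = 2.667, the bound 4/15 is < 1 and informative.)

P[X ≥ 10] ≤ 4/15 ≈ 0.267.


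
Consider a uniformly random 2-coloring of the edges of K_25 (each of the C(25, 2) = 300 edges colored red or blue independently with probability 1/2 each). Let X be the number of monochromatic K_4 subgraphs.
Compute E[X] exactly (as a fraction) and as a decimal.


Let X = Σ_S X_S over the C(25, 4) = 12650 subsets S of size 4, where X_S = 1 if the K_4 on S is monochromatic.
For a fixed S, the K_4 on S has C(4, 2) = 6 edges. P[all 6 edges red] = (1/2)^6, and likewise for blue, so P[monochromatic] = 2·(1/2)^6 = 2^{1 − 6} = 1/32.
By linearity: E[X] = C(25, 4) · 2^{1 − 6} = 12650 · 1/32 = 6325/16.
Numerically: E[X] ≈ 395.312.

E[X] = C(25,4)·2^(1−C(4,2)) = 6325/16 ≈ 395.312.


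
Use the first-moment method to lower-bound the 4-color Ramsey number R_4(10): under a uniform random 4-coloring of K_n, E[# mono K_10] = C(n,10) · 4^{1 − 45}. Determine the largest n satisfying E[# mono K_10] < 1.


We need C(n, 10) · 4^{1 − 45} < 1, i.e. C(n, 10) < 4^{45 − 1} = 309485009821345068724781056.
Check values of n near the boundary:
  n = 2021: C(2021, 10) = 306347841644770462864800616; 306347841644770462864800616 < 309485009821345068724781056? YES
  n = 2022: C(2022, 10) = 307870445231474093395937796; 307870445231474093395937796 < 309485009821345068724781056? YES
  n = 2023: C(2023, 10) = 309399856285778485315440716; 309399856285778485315440716 < 309485009821345068724781056? YES
  n = 2024: C(2024, 10) = 310936101848269937576192656; 310936101848269937576192656 < 309485009821345068724781056? NO
  n = 2025: C(2025, 10) = 312479209053472269772600560; 312479209053472269772600560 < 309485009821345068724781056? NO
The largest n with C(n, 10) < 309485009821345068724781056 is n = 2023 (where E[X] = 77349964071444621328860179/77371252455336267181195264 ≈ 0.9997249). Hence R_4(10) > 2023, i.e. R_4(10) ≥ 2024.

Largest n = 2023; hence R_4(10) > 2023.


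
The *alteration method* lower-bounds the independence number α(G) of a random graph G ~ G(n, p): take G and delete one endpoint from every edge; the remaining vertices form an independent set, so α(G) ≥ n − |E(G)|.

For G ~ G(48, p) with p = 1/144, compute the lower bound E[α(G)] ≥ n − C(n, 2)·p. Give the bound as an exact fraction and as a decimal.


E[|E(G)|] = C(48, 2)·p = 1128 · (1/144) = 47/6.
E[α(G)] ≥ n − E[|E(G)|] = 48 − 47/6 = 241/6.
Numerically: ≈ 40.167.
(This is only a lower bound; the true E[α(G)] may be larger.)

E[α(G)] ≥ 241/6 ≈ 40.167.


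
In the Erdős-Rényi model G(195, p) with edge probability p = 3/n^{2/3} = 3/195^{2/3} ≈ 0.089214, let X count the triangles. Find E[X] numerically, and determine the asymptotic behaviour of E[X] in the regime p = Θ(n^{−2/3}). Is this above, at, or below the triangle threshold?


Number of potential triangles: C(195, 3) = 1216865.
Each occurs with probability p³ ≈ (0.089214)³ ≈ 7.1005917e-04.
By linearity: E[X] = C(195, 3)·p³ ≈ 1216865 · 7.1005917e-04 ≈ 864.04615.
Since α = 2/3 < 1, p = c/n^{2/3} ≫ 1/n is above the triangle threshold p ~ 1/n. Asymptotically E[X] ~ (c³/6)·n^{3(1−α)} = (3³/6)·n^{1} → ∞; triangles are abundant w.h.p.

E[X] ≈ 864.04615; in regime p = Θ(1/n^{2/3}) E[X] diverges (above the triangle threshold p ~ 1/n).


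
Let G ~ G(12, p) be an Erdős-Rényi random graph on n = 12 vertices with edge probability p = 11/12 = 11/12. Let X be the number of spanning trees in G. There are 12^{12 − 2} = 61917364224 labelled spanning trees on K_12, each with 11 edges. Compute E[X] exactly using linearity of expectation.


K_12 has 12^{12 − 2} = 61917364224 labelled spanning trees.
For each such spanning tree H, let X_H = 1 if all 11 edges of H are present in G. Then P[X_H = 1] = p^{11} = (11/12)^{11} = 285311670611/743008370688.
By linearity of expectation: E[X] = Σ_H E[X_H] = 61917364224 · p^{11} = 61917364224 · 285311670611/743008370688 = 285311670611/12.
Numerically: E[X] ≈ 2.3776e+10.

E[X] = 61917364224 · (11/12)^{11} = 285311670611/12 ≈ 2.3776e+10.


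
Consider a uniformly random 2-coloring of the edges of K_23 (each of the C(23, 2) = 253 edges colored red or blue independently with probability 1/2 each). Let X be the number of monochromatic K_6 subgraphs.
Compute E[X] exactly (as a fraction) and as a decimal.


Let X = Σ_S X_S over the C(23, 6) = 100947 subsets S of size 6, where X_S = 1 if the K_6 on S is monochromatic.
For a fixed S, the K_6 on S has C(6, 2) = 15 edges. P[all 15 edges red] = (1/2)^15, and likewise for blue, so P[monochromatic] = 2·(1/2)^15 = 2^{1 − 15} = 1/16384.
By linearity of expectation: E[X] = C(23, 6) · 2^{1 − 15} = 100947 · 1/16384 = 100947/16384.
Numerically: E[X] ≈ 6.161.

E[X] = C(23,6)·2^(1−C(6,2)) = 100947/16384 ≈ 6.161.


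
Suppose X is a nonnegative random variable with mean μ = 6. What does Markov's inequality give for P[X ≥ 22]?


μ = E[X] = 6, a = 22.
Markov: P[X ≥ 22] ≤ μ/a = (6)/22 = 3/11.
Numerically: ≈ 0.27273.
(Since a = 22 > μ = 6.00000, the bound 3/11 is < 1 and informative.)

P[X ≥ 22] ≤ 3/11 ≈ 0.27273.


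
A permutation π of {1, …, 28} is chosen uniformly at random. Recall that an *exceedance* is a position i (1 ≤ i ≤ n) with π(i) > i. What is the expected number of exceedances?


Write X = Σ_{i=1}^{28} X_i, where X_i = 1_{π(i) > i}.
For each fixed i, π(i) is uniform over {1, …, 28} (marginal of a uniform permutation), so P[π(i) > i] = (n − i)/n. Summing: Σ_{i=1}^{28} (n − i)/n = (0 + 1 + … + 27)/28 = 28(28 − 1)/(2·28) = (28 − 1)/2.
Hence E[X] = Σ_{i=1}^{28} (28 − i)/28 = 27/2 ≈ 13.50000.

E[X] = 27/2 = 13.50000.


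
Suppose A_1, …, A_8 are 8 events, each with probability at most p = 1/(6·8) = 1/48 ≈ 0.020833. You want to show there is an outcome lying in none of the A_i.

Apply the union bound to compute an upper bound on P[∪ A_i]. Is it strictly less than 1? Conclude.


Union bound: P[∪_{i=1}^{8} A_i] ≤ Σ_i P[A_i] ≤ 8·p = 8·(1/48) = 1/6.
Numerically: 1/6 ≈ 0.166667.
Is 1/6 < 1? YES.
Since P[∪ A_i] ≤ 1/6 < 1, the complement has P[∩ A_i^c] ≥ 1 − 1/6 = 5/6 > 0, so some outcome avoids every A_i.

8·p = 1/6 ≈ 0.166667; existence CERTIFIED by the union bound.


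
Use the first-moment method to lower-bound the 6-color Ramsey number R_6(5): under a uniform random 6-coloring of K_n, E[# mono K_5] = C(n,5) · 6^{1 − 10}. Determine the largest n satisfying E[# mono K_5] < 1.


We need C(n, 5) · 6^{1 − 10} < 1, i.e. C(n, 5) < 6^{10 − 1} = 10077696.
Check values of n near the boundary:
  n = 66: C(66, 5) = 8936928; 8936928 < 10077696? YES
  n = 67: C(67, 5) = 9657648; 9657648 < 10077696? YES
  n = 68: C(68, 5) = 10424128; 10424128 < 10077696? NO
  n = 69: C(69, 5) = 11238513; 11238513 < 10077696? NO
  n = 70: C(70, 5) = 12103014; 12103014 < 10077696? NO
The largest n with C(n, 5) < 10077696 is n = 67 (where E[X] = 67067/69984 ≈ 0.958). Hence R_6(5) > 67, i.e. R_6(5) ≥ 68.

Largest n = 67; hence R_6(5) > 67.


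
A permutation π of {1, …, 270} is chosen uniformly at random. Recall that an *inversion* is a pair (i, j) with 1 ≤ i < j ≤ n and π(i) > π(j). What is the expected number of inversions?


Write X = Σ X_I over the C(270, 2) = 36315 pairs i < j, with X_I the indicator of one inversion.
There are 36315 indicators.
For each fixed pair i < j, the values π(i) and π(j) are two distinct elements of {1, …, 270} in uniformly random order; by symmetry P[π(i) > π(j)] = 1/2.
By linearity: E[X] = 36315 · (1/2) = C(270, 2) · (1/2) = 36315/2 = 36315/2 ≈ 18157.5000.

E[X] = 36315/2 = 18157.5000.


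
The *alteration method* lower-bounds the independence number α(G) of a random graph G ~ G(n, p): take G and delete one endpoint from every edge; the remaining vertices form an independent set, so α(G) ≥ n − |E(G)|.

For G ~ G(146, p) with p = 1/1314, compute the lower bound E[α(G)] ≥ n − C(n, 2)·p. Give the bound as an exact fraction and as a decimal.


E[|E(G)|] = C(146, 2)·p = 10585 · (1/1314) = 145/18.
E[α(G)] ≥ n − E[|E(G)|] = 146 − 145/18 = 2483/18.
Numerically: ≈ 137.9444.
(This is only a lower bound; the true E[α(G)] may be larger.)

E[α(G)] ≥ 2483/18 ≈ 137.9444.


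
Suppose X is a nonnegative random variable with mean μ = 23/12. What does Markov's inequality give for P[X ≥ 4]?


μ = E[X] = 23/12, a = 4.
Markov: P[X ≥ 4] ≤ μ/a = (23/12)/4 = 23/48.
Numerically: ≈ 0.4792.
(Since a = 4 > μ = 1.9167, the bound 23/48 is < 1 and informative.)

P[X ≥ 4] ≤ 23/48 ≈ 0.4792.


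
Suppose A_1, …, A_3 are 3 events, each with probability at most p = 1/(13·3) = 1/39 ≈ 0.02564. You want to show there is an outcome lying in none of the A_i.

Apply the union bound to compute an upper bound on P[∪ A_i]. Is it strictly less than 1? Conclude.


Union bound: P[∪_{i=1}^{3} A_i] ≤ Σ_i P[A_i] ≤ 3·p = 3·(1/39) = 1/13.
Numerically: 1/13 ≈ 0.07692.
Is 1/13 < 1? YES.
Since P[∪ A_i] ≤ 1/13 < 1, the complement has P[∩ A_i^c] ≥ 1 − 1/13 = 12/13 > 0, so some outcome avoids every A_i.

3·p = 1/13 ≈ 0.07692; existence CERTIFIED by the union bound.


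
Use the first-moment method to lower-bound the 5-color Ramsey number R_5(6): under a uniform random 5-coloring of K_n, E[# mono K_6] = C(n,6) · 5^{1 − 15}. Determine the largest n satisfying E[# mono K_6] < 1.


We need C(n, 6) · 5^{1 − 15} < 1, i.e. C(n, 6) < 5^{15 − 1} = 6103515625.
Check values of n near the boundary:
  n = 125: C(125, 6) = 4690625500; 4690625500 < 6103515625? YES
  n = 126: C(126, 6) = 4925156775; 4925156775 < 6103515625? YES
  n = 127: C(127, 6) = 5169379425; 5169379425 < 6103515625? YES
  n = 128: C(128, 6) = 5423611200; 5423611200 < 6103515625? YES
  n = 129: C(129, 6) = 5688177600; 5688177600 < 6103515625? YES
  n = 130: C(130, 6) = 5963412000; 5963412000 < 6103515625? YES
  n = 131: C(131, 6) = 6249655776; 6249655776 < 6103515625? NO
  n = 132: C(132, 6) = 6547258432; 6547258432 < 6103515625? NO
  n = 133: C(133, 6) = 6856577728; 6856577728 < 6103515625? NO
The largest n with C(n, 6) < 6103515625 is n = 130 (where E[X] = 47707296/48828125 ≈ 0.9770). Hence R_5(6) > 130, i.e. R_5(6) ≥ 131.

Largest n = 130; hence R_5(6) > 130.


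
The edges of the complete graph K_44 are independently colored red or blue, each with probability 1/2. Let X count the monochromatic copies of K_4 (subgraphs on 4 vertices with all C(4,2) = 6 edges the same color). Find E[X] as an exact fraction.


Let X = Σ_S X_S over the C(44, 4) = 135751 subsets S of size 4, where X_S = 1 if the K_4 on S is monochromatic.
For a fixed S, the K_4 on S has C(4, 2) = 6 edges. P[all 6 edges red] = (1/2)^6, and likewise for blue, so P[monochromatic] = 2·(1/2)^6 = 2^{1 − 6} = 1/32.
Summing: E[X] = C(44, 4) · 2^{1 − 6} = 135751 · 1/32 = 135751/32.
Numerically: E[X] ≈ 4242.21875.

E[X] = C(44,4)·2^(1−C(4,2)) = 135751/32 ≈ 4242.21875.


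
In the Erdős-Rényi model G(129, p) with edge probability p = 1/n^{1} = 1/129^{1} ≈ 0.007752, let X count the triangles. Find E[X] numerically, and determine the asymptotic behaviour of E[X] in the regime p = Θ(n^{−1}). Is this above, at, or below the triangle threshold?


Number of potential triangles: C(129, 3) = 349504.
Each occurs with probability p³ ≈ (0.007752)³ ≈ 4.658337e-07.
By linearity: E[X] = C(129, 3)·p³ ≈ 349504 · 4.658337e-07 ≈ 0.1628.
Here α = 1, so p = 1/n is exactly at the triangle threshold p ~ 1/n. Asymptotically E[X] → c³/6 = 1³/6 = 1/6 ≈ 0.1667, a bounded constant. In this regime the triangle count is asymptotically Poisson(c³/6).

E[X] ≈ 0.1628; in regime p = Θ(1/n^{1}) E[X] stays bounded (at the triangle threshold p ~ 1/n).


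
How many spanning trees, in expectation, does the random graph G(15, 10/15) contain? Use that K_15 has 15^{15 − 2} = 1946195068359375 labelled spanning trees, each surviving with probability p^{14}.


K_15 has 15^{15 − 2} = 1946195068359375 labelled spanning trees.
For each such spanning tree H, let X_H = 1 if all 14 edges of H are present in G. Then P[X_H = 1] = p^{14} = (2/3)^{14} = 16384/4782969.
By linearity: E[X] = Σ_H E[X_H] = 1946195068359375 · p^{14} = 1946195068359375 · 16384/4782969 = 20000000000000/3.
Numerically: E[X] ≈ 6.66667e+12.

E[X] = 1946195068359375 · (2/3)^{14} = 20000000000000/3 ≈ 6.66667e+12.


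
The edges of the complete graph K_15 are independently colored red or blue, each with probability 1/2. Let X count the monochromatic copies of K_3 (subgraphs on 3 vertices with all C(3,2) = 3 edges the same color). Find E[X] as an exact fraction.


Let X = Σ_S X_S over the C(15, 3) = 455 subsets S of size 3, where X_S = 1 if the K_3 on S is monochromatic.
For a fixed S, the K_3 on S has C(3, 2) = 3 edges. P[all 3 edges red] = (1/2)^3, and likewise for blue, so P[monochromatic] = 2·(1/2)^3 = 2^{1 − 3} = 1/4.
By linearity: E[X] = C(15, 3) · 2^{1 − 3} = 455 · 1/4 = 455/4.
Numerically: E[X] ≈ 113.75000.

E[X] = C(15,3)·2^(1−C(3,2)) = 455/4 ≈ 113.75000.


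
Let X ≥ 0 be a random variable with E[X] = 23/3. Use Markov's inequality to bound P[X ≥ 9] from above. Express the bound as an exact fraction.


μ = E[X] = 23/3, a = 9.
Markov: P[X ≥ 9] ≤ μ/a = (23/3)/9 = 23/27.
Numerically: ≈ 0.851852.
(Since a = 9 > μ = 7.666667, the bound 23/27 is < 1 and informative.)

P[X ≥ 9] ≤ 23/27 ≈ 0.851852.


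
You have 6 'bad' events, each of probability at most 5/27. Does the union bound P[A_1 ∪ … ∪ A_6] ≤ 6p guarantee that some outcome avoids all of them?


Union bound: P[∪_{i=1}^{6} A_i] ≤ Σ_i P[A_i] ≤ 6·p = 6·(5/27) = 10/9.
Numerically: 10/9 ≈ 1.111.
Is 10/9 < 1? NO.
Since the bound 10/9 is ≥ 1, the union bound is uninformative here; it does NOT by itself certify existence.

6·p = 10/9 ≈ 1.111; existence NOT certified by the union bound.


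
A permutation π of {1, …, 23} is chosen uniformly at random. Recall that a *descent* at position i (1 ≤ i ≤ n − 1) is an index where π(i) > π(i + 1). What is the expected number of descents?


Write X = Σ X_I over i = 1, …, 22, with X_I the indicator of one descent.
There are 22 indicators.
For each fixed i, the pair (π(i), π(i+1)) is a uniformly random ordered pair of distinct values from {1, …, 23}; by symmetry P[π(i) > π(i+1)] = 1/2.
By linearity: E[X] = 22 · (1/2) = (23 − 1) · (1/2) = 11 ≈ 11.000.

E[X] = 11 = 11.000.


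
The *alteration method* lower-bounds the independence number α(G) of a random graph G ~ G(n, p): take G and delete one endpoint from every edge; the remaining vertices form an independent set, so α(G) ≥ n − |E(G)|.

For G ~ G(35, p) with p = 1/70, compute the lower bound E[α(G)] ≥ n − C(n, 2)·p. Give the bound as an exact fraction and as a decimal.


E[|E(G)|] = C(35, 2)·p = 595 · (1/70) = 17/2.
E[α(G)] ≥ n − E[|E(G)|] = 35 − 17/2 = 53/2.
Numerically: ≈ 26.5000.
(This is only a lower bound; the true E[α(G)] may be larger.)

E[α(G)] ≥ 53/2 ≈ 26.5000.


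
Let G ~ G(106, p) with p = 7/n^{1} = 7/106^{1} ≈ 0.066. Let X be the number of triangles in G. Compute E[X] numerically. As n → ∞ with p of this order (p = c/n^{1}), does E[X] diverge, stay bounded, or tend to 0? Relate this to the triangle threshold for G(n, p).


Number of potential triangles: C(106, 3) = 192920.
Each occurs with probability p³ ≈ (0.066)³ ≈ 2.87989e-04.
By linearity: E[X] = C(106, 3)·p³ ≈ 192920 · 2.87989e-04 ≈ 55.559.
Here α = 1, so p = 7/n is exactly at the triangle threshold p ~ 1/n. Asymptotically E[X] → c³/6 = 7³/6 = 343/6 ≈ 57.167, a bounded constant. In this regime the triangle count is asymptotically Poisson(c³/6).

E[X] ≈ 55.559; in regime p = Θ(1/n^{1}) E[X] stays bounded (at the triangle threshold p ~ 1/n).


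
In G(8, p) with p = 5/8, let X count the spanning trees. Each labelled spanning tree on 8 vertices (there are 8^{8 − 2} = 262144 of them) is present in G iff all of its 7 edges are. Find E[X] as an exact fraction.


K_8 has 8^{8 − 2} = 262144 labelled spanning trees.
For each such spanning tree H, let X_H = 1 if all 7 edges of H are present in G. Then P[X_H = 1] = p^{7} = (5/8)^{7} = 78125/2097152.
Summing the indicators: E[X] = Σ_H E[X_H] = 262144 · p^{7} = 262144 · 78125/2097152 = 78125/8.
Numerically: E[X] ≈ 9.77e+03.

E[X] = 262144 · (5/8)^{7} = 78125/8 ≈ 9.77e+03.


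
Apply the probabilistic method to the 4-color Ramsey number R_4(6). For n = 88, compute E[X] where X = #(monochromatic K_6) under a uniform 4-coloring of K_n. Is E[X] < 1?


E[X] = C(88, 6) · 4^{1 − 15} = 541931236 · 4^{−14} = 541931236/268435456.
As a reduced fraction: E[X] = 135482809/67108864 ≈ 2.01885.
Is E[X] < 1? NO.
Since E[X] ≥ 1, the first-moment bound is inconclusive at n = 88; it does NOT by itself certify R_4(6) > 88.

E[X] = 135482809/67108864 ≈ 2.01885; E[X] ≥ 1; first-moment method inconclusive here.


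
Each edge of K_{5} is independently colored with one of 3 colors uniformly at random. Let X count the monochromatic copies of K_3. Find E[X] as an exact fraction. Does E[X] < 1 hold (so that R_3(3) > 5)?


E[X] = C(5, 3) · 3^{1 − 3} = 10 · 3^{−2} = 10/9.
As a reduced fraction: E[X] = 10/9 ≈ 1.111.
Is E[X] < 1? NO.
Since E[X] ≥ 1, the first-moment bound is inconclusive at n = 5; it does NOT by itself certify R_3(3) > 5.

E[X] = 10/9 ≈ 1.111; E[X] ≥ 1; first-moment method inconclusive here.


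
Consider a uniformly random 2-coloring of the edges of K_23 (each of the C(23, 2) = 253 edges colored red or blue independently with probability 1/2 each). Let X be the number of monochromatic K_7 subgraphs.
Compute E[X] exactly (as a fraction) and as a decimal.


Let X = Σ_S X_S over the C(23, 7) = 245157 subsets S of size 7, where X_S = 1 if the K_7 on S is monochromatic.
For a fixed S, the K_7 on S has C(7, 2) = 21 edges. P[all 21 edges red] = (1/2)^21, and likewise for blue, so P[monochromatic] = 2·(1/2)^21 = 2^{1 − 21} = 1/1048576.
Summing: E[X] = C(23, 7) · 2^{1 − 21} = 245157 · 1/1048576 = 245157/1048576.
Numerically: E[X] ≈ 0.2338.

E[X] = C(23,7)·2^(1−C(7,2)) = 245157/1048576 ≈ 0.2338.


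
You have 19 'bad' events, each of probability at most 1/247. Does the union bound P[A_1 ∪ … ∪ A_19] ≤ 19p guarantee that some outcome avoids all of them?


Union bound: P[∪_{i=1}^{19} A_i] ≤ Σ_i P[A_i] ≤ 19·p = 19·(1/247) = 1/13.
Numerically: 1/13 ≈ 0.076923.
Is 1/13 < 1? YES.
Since P[∪ A_i] ≤ 1/13 < 1, the complement has P[∩ A_i^c] ≥ 1 − 1/13 = 12/13 > 0, so some outcome avoids every A_i.

19·p = 1/13 ≈ 0.076923; existence CERTIFIED by the union bound.


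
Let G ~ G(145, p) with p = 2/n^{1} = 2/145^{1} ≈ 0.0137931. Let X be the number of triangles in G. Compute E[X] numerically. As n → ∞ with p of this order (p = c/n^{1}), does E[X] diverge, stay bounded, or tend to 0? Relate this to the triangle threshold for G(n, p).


Number of potential triangles: C(145, 3) = 497640.
Each occurs with probability p³ ≈ (0.0137931)³ ≈ 2.62413383e-06.
By linearity: E[X] = C(145, 3)·p³ ≈ 497640 · 2.62413383e-06 ≈ 1.305874.
Here α = 1, so p = 2/n is exactly at the triangle threshold p ~ 1/n. Asymptotically E[X] → c³/6 = 2³/6 = 4/3 ≈ 1.333333, a bounded constant. In this regime the triangle count is asymptotically Poisson(c³/6).

E[X] ≈ 1.305874; in regime p = Θ(1/n^{1}) E[X] stays bounded (at the triangle threshold p ~ 1/n).


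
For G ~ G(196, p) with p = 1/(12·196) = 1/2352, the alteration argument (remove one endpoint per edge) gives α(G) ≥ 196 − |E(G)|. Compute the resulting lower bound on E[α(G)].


E[|E(G)|] = C(196, 2)·p = 19110 · (1/2352) = 65/8.
E[α(G)] ≥ n − E[|E(G)|] = 196 − 65/8 = 1503/8.
Numerically: ≈ 187.8750.
(This is only a lower bound; the true E[α(G)] may be larger.)

E[α(G)] ≥ 1503/8 ≈ 187.8750.


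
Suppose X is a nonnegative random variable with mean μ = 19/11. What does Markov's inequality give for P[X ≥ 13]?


μ = E[X] = 19/11, a = 13.
Markov: P[X ≥ 13] ≤ μ/a = (19/11)/13 = 19/143.
Numerically: ≈ 0.13287.
(Since a = 13 > μ = 1.72727, the bound 19/143 is < 1 and informative.)

P[X ≥ 13] ≤ 19/143 ≈ 0.13287.


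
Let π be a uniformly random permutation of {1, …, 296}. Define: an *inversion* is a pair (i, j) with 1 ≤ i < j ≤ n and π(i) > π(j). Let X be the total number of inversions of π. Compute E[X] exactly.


Write X = Σ X_I over the C(296, 2) = 43660 pairs i < j, with X_I the indicator of one inversion.
There are 43660 indicators.
For each fixed pair i < j, the values π(i) and π(j) are two distinct elements of {1, …, 296} in uniformly random order; by symmetry P[π(i) > π(j)] = 1/2.
By linearity: E[X] = 43660 · (1/2) = C(296, 2) · (1/2) = 43660/2 = 21830 ≈ 21830.000000.

E[X] = 21830 = 21830.000000.


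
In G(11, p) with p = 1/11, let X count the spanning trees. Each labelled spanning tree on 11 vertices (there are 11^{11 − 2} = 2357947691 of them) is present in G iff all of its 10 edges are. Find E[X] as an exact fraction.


K_11 has 11^{11 − 2} = 2357947691 labelled spanning trees.
For each such spanning tree H, let X_H = 1 if all 10 edges of H are present in G. Then P[X_H = 1] = p^{10} = (1/11)^{10} = 1/25937424601.
By linearity of expectation: E[X] = Σ_H E[X_H] = 2357947691 · p^{10} = 2357947691 · 1/25937424601 = 1/11.
Numerically: E[X] ≈ 0.09091.

E[X] = 2357947691 · (1/11)^{10} = 1/11 ≈ 0.09091.


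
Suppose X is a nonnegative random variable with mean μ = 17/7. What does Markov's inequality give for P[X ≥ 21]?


μ = E[X] = 17/7, a = 21.
Markov: P[X ≥ 21] ≤ μ/a = (17/7)/21 = 17/147.
Numerically: ≈ 0.11565.
(Since a = 21 > μ = 2.42857, the bound 17/147 is < 1 and informative.)

P[X ≥ 21] ≤ 17/147 ≈ 0.11565.


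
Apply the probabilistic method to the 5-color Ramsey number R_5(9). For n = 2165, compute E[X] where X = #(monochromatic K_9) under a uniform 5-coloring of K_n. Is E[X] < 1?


E[X] = C(2165, 9) · 5^{1 − 36} = 2832220612024886803272630 · 5^{−35} = 2832220612024886803272630/2910383045673370361328125.
As a reduced fraction: E[X] = 566444122404977360654526/582076609134674072265625 ≈ 0.97314.
Is E[X] < 1? YES.
Since E[X] < 1, there exists a 5-coloring of K_{2165} with no monochromatic K_9; hence R_5(9) > 2165.

E[X] = 566444122404977360654526/582076609134674072265625 ≈ 0.97314; E[X] < 1, so R_5(9) > 2165.


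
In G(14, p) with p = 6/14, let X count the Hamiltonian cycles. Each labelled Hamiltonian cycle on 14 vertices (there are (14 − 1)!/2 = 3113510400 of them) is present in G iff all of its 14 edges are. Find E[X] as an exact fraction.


K_14 has (14 − 1)!/2 = 3113510400 labelled Hamiltonian cycles.
For each such Hamiltonian cycle H, let X_H = 1 if all 14 edges of H are present in G. Then P[X_H = 1] = p^{14} = (3/7)^{14} = 4782969/678223072849.
By linearity of expectation: E[X] = Σ_H E[X_H] = 3113510400 · p^{14} = 3113510400 · 4782969/678223072849 = 2127403389196800/96889010407.
Numerically: E[X] ≈ 2.196e+04.

E[X] = 3113510400 · (3/7)^{14} = 2127403389196800/96889010407 ≈ 2.196e+04.


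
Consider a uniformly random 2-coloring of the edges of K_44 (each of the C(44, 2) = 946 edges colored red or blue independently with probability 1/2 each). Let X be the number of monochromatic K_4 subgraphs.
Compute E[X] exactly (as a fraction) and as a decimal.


Let X = Σ_S X_S over the C(44, 4) = 135751 subsets S of size 4, where X_S = 1 if the K_4 on S is monochromatic.
For a fixed S, the K_4 on S has C(4, 2) = 6 edges. P[all 6 edges red] = (1/2)^6, and likewise for blue, so P[monochromatic] = 2·(1/2)^6 = 2^{1 − 6} = 1/32.
By linearity: E[X] = C(44, 4) · 2^{1 − 6} = 135751 · 1/32 = 135751/32.
Numerically: E[X] ≈ 4242.2188.

E[X] = C(44,4)·2^(1−C(4,2)) = 135751/32 ≈ 4242.2188.


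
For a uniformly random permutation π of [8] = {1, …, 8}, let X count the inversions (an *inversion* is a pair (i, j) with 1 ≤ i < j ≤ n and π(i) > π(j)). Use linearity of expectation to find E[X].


Write X = Σ X_I over the C(8, 2) = 28 pairs i < j, with X_I the indicator of one inversion.
There are 28 indicators.
For each fixed pair i < j, the values π(i) and π(j) are two distinct elements of {1, …, 8} in uniformly random order; by symmetry P[π(i) > π(j)] = 1/2.
By linearity: E[X] = 28 · (1/2) = C(8, 2) · (1/2) = 28/2 = 14 ≈ 14.000.

E[X] = 14 = 14.000.


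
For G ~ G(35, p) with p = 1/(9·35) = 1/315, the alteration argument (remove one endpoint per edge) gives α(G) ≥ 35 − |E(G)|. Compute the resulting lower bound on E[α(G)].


E[|E(G)|] = C(35, 2)·p = 595 · (1/315) = 17/9.
E[α(G)] ≥ n − E[|E(G)|] = 35 − 17/9 = 298/9.
Numerically: ≈ 33.1111.
(This is only a lower bound; the true E[α(G)] may be larger.)

E[α(G)] ≥ 298/9 ≈ 33.1111.


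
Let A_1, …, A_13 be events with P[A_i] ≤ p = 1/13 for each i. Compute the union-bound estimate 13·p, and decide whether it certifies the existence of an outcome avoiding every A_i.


Union bound: P[∪_{i=1}^{13} A_i] ≤ Σ_i P[A_i] ≤ 13·p = 13·(1/13) = 1.
Numerically: 1 ≈ 1.000000.
Is 1 < 1? NO.
Since the bound 1 is ≥ 1, the union bound is uninformative here; it does NOT by itself certify existence.

13·p = 1 ≈ 1.000000; existence NOT certified by the union bound.


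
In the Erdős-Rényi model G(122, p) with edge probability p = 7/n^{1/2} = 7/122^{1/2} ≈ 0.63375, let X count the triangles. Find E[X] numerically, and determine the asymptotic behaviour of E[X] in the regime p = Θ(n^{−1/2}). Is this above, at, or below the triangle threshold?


Number of potential triangles: C(122, 3) = 295240.
Each occurs with probability p³ ≈ (0.63375)³ ≈ 2.5453902e-01.
By linearity: E[X] = C(122, 3)·p³ ≈ 295240 · 2.5453902e-01 ≈ 75150.10136.
Since α = 1/2 < 1, p = c/n^{1/2} ≫ 1/n is above the triangle threshold p ~ 1/n. Asymptotically E[X] ~ (c³/6)·n^{3(1−α)} = (7³/6)·n^{1.5} → ∞; triangles are abundant w.h.p.

E[X] ≈ 75150.10136; in regime p = Θ(1/n^{1/2}) E[X] diverges (above the triangle threshold p ~ 1/n).


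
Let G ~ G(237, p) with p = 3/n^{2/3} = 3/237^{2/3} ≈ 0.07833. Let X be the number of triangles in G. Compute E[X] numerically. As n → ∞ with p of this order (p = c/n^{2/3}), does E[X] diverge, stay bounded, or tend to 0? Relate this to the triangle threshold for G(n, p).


Number of potential triangles: C(237, 3) = 2190670.
Each occurs with probability p³ ≈ (0.07833)³ ≈ 4.806922e-04.
By linearity: E[X] = C(237, 3)·p³ ≈ 2190670 · 4.806922e-04 ≈ 1053.0380.
Since α = 2/3 < 1, p = c/n^{2/3} ≫ 1/n is above the triangle threshold p ~ 1/n. Asymptotically E[X] ~ (c³/6)·n^{3(1−α)} = (3³/6)·n^{1} → ∞; triangles are abundant w.h.p.

E[X] ≈ 1053.0380; in regime p = Θ(1/n^{2/3}) E[X] diverges (above the triangle threshold p ~ 1/n).


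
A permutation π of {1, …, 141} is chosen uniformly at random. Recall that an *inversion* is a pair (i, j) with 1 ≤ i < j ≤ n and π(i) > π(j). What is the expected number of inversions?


Write X = Σ X_I over the C(141, 2) = 9870 pairs i < j, with X_I the indicator of one inversion.
There are 9870 indicators.
For each fixed pair i < j, the values π(i) and π(j) are two distinct elements of {1, …, 141} in uniformly random order; by symmetry P[π(i) > π(j)] = 1/2.
By linearity: E[X] = 9870 · (1/2) = C(141, 2) · (1/2) = 9870/2 = 4935 ≈ 4935.00000.

E[X] = 4935 = 4935.00000.


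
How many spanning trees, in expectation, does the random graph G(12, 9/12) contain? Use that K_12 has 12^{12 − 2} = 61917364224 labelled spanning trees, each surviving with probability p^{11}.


K_12 has 12^{12 − 2} = 61917364224 labelled spanning trees.
For each such spanning tree H, let X_H = 1 if all 11 edges of H are present in G. Then P[X_H = 1] = p^{11} = (3/4)^{11} = 177147/4194304.
By linearity: E[X] = Σ_H E[X_H] = 61917364224 · p^{11} = 61917364224 · 177147/4194304 = 10460353203/4.
Numerically: E[X] ≈ 2.615e+09.

E[X] = 61917364224 · (3/4)^{11} = 10460353203/4 ≈ 2.615e+09.


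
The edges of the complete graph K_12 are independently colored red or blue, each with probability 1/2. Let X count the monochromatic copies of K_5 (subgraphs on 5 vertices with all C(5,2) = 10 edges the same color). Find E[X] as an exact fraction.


Let X = Σ_S X_S over the C(12, 5) = 792 subsets S of size 5, where X_S = 1 if the K_5 on S is monochromatic.
For a fixed S, the K_5 on S has C(5, 2) = 10 edges. P[all 10 edges red] = (1/2)^10, and likewise for blue, so P[monochromatic] = 2·(1/2)^10 = 2^{1 − 10} = 1/512.
Summing: E[X] = C(12, 5) · 2^{1 − 10} = 792 · 1/512 = 99/64.
Numerically: E[X] ≈ 1.54688.

E[X] = C(12,5)·2^(1−C(5,2)) = 99/64 ≈ 1.54688.


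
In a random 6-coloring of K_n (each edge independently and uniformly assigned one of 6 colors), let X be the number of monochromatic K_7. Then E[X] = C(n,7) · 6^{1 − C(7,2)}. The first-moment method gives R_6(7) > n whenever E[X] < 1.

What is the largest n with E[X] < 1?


We need C(n, 7) · 6^{1 − 21} < 1, i.e. C(n, 7) < 6^{21 − 1} = 3656158440062976.
Check values of n near the boundary:
  n = 567: C(567, 7) = 3601671315933933; 3601671315933933 < 3656158440062976? YES
  n = 568: C(568, 7) = 3646611956239704; 3646611956239704 < 3656158440062976? YES
  n = 569: C(569, 7) = 3692032389858348; 3692032389858348 < 3656158440062976? NO
The largest n with C(n, 7) < 3656158440062976 is n = 568 (where E[X] = 16882462760369/16926659444736 ≈ 0.9974). Hence R_6(7) > 568, i.e. R_6(7) ≥ 569.

Largest n = 568; hence R_6(7) > 568.


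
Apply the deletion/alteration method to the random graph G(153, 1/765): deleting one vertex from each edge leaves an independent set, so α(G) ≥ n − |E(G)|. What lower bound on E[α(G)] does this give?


E[|E(G)|] = C(153, 2)·p = 11628 · (1/765) = 76/5.
E[α(G)] ≥ n − E[|E(G)|] = 153 − 76/5 = 689/5.
Numerically: ≈ 137.80000.
(This is only a lower bound; the true E[α(G)] may be larger.)

E[α(G)] ≥ 689/5 ≈ 137.80000.


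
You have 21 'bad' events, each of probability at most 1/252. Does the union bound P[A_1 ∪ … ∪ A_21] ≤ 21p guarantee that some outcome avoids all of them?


Union bound: P[∪_{i=1}^{21} A_i] ≤ Σ_i P[A_i] ≤ 21·p = 21·(1/252) = 1/12.
Numerically: 1/12 ≈ 0.083.
Is 1/12 < 1? YES.
Since P[∪ A_i] ≤ 1/12 < 1, the complement has P[∩ A_i^c] ≥ 1 − 1/12 = 11/12 > 0, so some outcome avoids every A_i.

21·p = 1/12 ≈ 0.083; existence CERTIFIED by the union bound.


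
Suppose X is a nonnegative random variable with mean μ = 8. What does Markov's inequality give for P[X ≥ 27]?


μ = E[X] = 8, a = 27.
Markov: P[X ≥ 27] ≤ μ/a = (8)/27 = 8/27.
Numerically: ≈ 0.29630.
(Since a = 27 > μ = 8.00000, the bound 8/27 is < 1 and informative.)

P[X ≥ 27] ≤ 8/27 ≈ 0.29630.
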